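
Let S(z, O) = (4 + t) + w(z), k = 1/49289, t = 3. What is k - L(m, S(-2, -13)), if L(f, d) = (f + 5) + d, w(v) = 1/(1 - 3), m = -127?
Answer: 11385761/98578 ≈ 115.50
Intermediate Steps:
k = 1/49289 ≈ 2.0289e-5
w(v) = -½ (w(v) = 1/(-2) = -½)
S(z, O) = 13/2 (S(z, O) = (4 + 3) - ½ = 7 - ½ = 13/2)
L(f, d) = 5 + d + f (L(f, d) = (5 + f) + d = 5 + d + f)
k - L(m, S(-2, -13)) = 1/49289 - (5 + 13/2 - 127) = 1/49289 - 1*(-231/2) = 1/49289 + 231/2 = 11385761/98578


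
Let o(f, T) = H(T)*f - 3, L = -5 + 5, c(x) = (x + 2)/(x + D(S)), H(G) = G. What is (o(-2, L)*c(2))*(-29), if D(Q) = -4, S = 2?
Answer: -174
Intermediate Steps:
c(x) = (2 + x)/(-4 + x) (c(x) = (x + 2)/(x - 4) = (2 + x)/(-4 + x))
L = 0
o(f, T) = -3 + T*f (o(f, T) = T*f - 3 = -3 + T*f)
(o(-2, L)*c(2))*(-29) = ((-3 + 0*(-2))*((2 + 2)/(-4 + 2)))*(-29) = ((-3 + 0)*(4/(-2)))*(-29) = -(-3)*4/2*(-29) = -3*(-2)*(-29) = 6*(-29) = -174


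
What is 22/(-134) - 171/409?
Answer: -15956/27403 ≈ -0.58227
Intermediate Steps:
22/(-134) - 171/409 = 22*(-1/134) - 171*1/409 = -11/67 - 171/409 = -15956/27403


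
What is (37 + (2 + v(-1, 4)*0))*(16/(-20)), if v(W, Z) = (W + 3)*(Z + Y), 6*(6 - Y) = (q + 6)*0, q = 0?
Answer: -156/5 ≈ -31.200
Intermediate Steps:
Y = 6 (Y = 6 - (0 + 6)*0/6 = 6 - 0 = 6 - ⅙*0 = 6 + 0 = 6)
v(W, Z) = (3 + W)*(6 + Z) (v(W, Z) = (W + 3)*(Z + 6) = (3 + W)*(6 + Z))
(37 + (2 + v(-1, 4)*0))*(16/(-20)) = (37 + (2 + (18 + 3*4 + 6*(-1) - 1*4)*0))*(16/(-20)) = (37 + (2 + (18 + 12 - 6 - 4)*0))*(16*(-1/20)) = (37 + (2 + 20*0))*(-⅘) = (37 + (2 + 0))*(-⅘) = (37 + 2)*(-⅘) = 39*(-⅘) = -156/5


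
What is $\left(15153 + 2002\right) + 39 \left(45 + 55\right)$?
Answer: $21055$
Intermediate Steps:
$\left(15153 + 2002\right) + 39 \left(45 + 55\right) = 17155 + 39 \cdot 100 = 17155 + 3900 = 21055$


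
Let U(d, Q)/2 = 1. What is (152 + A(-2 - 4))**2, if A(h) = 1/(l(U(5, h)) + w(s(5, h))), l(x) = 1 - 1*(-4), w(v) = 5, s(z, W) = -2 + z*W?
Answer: 2313441/100 ≈ 23134.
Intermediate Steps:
s(z, W) = -2 + W*z
U(d, Q) = 2 (U(d, Q) = 2*1 = 2)
l(x) = 5 (l(x) = 1 + 4 = 5)
A(h) = 1/10 (A(h) = 1/(5 + 5) = 1/10)
(152 + A(-2 - 4))**2 = (152 + 1/10)**2 = (1521/10)**2 = 2313441/100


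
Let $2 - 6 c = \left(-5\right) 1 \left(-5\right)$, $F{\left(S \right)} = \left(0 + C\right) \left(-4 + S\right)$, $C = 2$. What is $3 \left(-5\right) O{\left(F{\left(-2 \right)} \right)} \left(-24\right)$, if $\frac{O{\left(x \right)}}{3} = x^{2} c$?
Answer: $-596160$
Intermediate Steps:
$F{\left(S \right)} = -8 + 2 S$ ($F{\left(S \right)} = \left(0 + 2\right) \left(-4 + S\right) = 2 \left(-4 + S\right) = -8 + 2 S$)
$c = - \frac{23}{6}$ ($c = \frac{1}{3} - \frac{\left(-5\right) 1 \left(-5\right)}{6} = \frac{1}{3} - \frac{\left(-5\right) \left(-5\right)}{6} = \frac{1}{3} - \frac{25}{6} = - \frac{23}{6} \approx -3.8333$)
$O{\left(x \right)} = - \frac{23 x^{2}}{2}$ ($O{\left(x \right)} = 3 x^{2} \left(- \frac{23}{6}\right) = 3 \left(- \frac{23 x^{2}}{6}\right) = - \frac{23 x^{2}}{2}$)
$3 \left(-5\right) O{\left(F{\left(-2 \right)} \right)} \left(-24\right) = 3 \left(-5\right) \left(- \frac{23 \left(-8 + 2 \left(-2\right)\right)^{2}}{2}\right) \left(-24\right) = - 15 \left(- \frac{23 \left(-8 - 4\right)^{2}}{2}\right) \left(-24\right) = - 15 \left(- \frac{23 \left(-12\right)^{2}}{2}\right) \left(-24\right) = - 15 \left(\left(- \frac{23}{2}\right) 144\right) \left(-24\right) = \left(-15\right) \left(-1656\right) \left(-24\right) = 24840 \left(-24\right) = -596160$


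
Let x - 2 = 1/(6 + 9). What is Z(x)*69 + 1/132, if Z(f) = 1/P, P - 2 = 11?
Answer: 9121/1716 ≈ 5.3153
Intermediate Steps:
P = 13 (P = 2 + 11 = 13)
x = 31/15 (x = 2 + 1/(6 + 9) = 2 + 1/15 = 31/15 ≈ 2.0667)
Z(f) = 1/13
Z(x)*69 + 1/132 = (1/13)*69 + 1/132 = 69/13 + 1/132 = 9121/1716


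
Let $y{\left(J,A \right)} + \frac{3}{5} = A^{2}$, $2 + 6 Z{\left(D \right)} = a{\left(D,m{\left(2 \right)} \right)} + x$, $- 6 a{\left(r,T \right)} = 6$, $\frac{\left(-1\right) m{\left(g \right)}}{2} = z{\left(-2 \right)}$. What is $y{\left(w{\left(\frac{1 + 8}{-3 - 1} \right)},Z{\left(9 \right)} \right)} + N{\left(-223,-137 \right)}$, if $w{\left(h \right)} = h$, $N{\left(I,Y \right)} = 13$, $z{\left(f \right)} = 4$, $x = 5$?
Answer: $\frac{563}{45} \approx 12.511$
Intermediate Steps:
$m{\left(g \right)} = -8$ ($m{\left(g \right)} = \left(-2\right) 4 = -8$)
$a{\left(r,T \right)} = -1$ ($a{\left(r,T \right)} = \left(- \frac{1}{6}\right) 6 = -1$)
$Z{\left(D \right)} = \frac{1}{3}$ ($Z{\left(D \right)} = - \frac{1}{3} + \frac{-1 + 5}{6} = - \frac{1}{3} + \frac{1}{6} \cdot 4 = - \frac{1}{3} + \frac{2}{3} = \frac{1}{3}$)
$y{\left(J,A \right)} = - \frac{3}{5} + A^{2}$
$y{\left(w{\left(\frac{1 + 8}{-3 - 1} \right)},Z{\left(9 \right)} \right)} + N{\left(-223,-137 \right)} = \left(- \frac{3}{5} + \left(\frac{1}{3}\right)^{2}\right) + 13 = \left(- \frac{3}{5} + \frac{1}{9}\right) + 13 = - \frac{22}{45} + 13 = \frac{563}{45}$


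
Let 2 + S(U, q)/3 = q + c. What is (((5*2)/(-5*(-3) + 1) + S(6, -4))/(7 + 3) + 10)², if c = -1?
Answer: 405769/6400 ≈ 63.401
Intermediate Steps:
S(U, q) = -9 + 3*q (S(U, q) = -6 + 3*(q - 1) = -6 + 3*(-1 + q) = -6 + (-3 + 3*q) = -9 + 3*q)
(((5*2)/(-5*(-3) + 1) + S(6, -4))/(7 + 3) + 10)² = (((5*2)/(-5*(-3) + 1) + (-9 + 3*(-4)))/(7 + 3) + 10)² = ((10/(15 + 1) + (-9 - 12))/10 + 10)² = ((10/16 - 21)*(⅒) + 10)² = ((10*(1/16) - 21)*(⅒) + 10)² = ((5/8 - 21)*(⅒) + 10)² = (-163/8*⅒ + 10)² = (-163/80 + 10)² = (637/80)² = 405769/6400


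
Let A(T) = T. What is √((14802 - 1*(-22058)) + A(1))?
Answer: √36861 ≈ 191.99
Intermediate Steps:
√((14802 - 1*(-22058)) + A(1)) = √((14802 - 1*(-22058)) + 1) = √((14802 + 22058) + 1) = √(36860 + 1) = √36861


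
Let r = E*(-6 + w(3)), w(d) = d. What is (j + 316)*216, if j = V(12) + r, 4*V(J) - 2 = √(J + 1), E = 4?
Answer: 65772 + 54*√13 ≈ 65967.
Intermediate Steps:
r = -12 (r = 4*(-6 + 3) = 4*(-3) = -12)
V(J) = ½ + √(1 + J)/4 (V(J) = ½ + √(J + 1)/4 = ½ + √(1 + J)/4)
j = -23/2 + √13/4 (j = (½ + √(1 + 12)/4) - 12 = (½ + √13/4) - 12 = -23/2 + √13/4 ≈ -10.599)
(j + 316)*216 = ((-23/2 + √13/4) + 316)*216 = (609/2 + √13/4)*216 = 65772 + 54*√13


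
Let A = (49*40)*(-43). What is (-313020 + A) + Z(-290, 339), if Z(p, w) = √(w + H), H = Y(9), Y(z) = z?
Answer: -397300 + 2*√87 ≈ -3.9728e+5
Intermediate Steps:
H = 9
Z(p, w) = √(9 + w) (Z(p, w) = √(w + 9) = √(9 + w))
A = -84280 (A = 1960*(-43) = -84280)
(-313020 + A) + Z(-290, 339) = (-313020 - 84280) + √(9 + 339) = -397300 + √348 = -397300 + 2*√87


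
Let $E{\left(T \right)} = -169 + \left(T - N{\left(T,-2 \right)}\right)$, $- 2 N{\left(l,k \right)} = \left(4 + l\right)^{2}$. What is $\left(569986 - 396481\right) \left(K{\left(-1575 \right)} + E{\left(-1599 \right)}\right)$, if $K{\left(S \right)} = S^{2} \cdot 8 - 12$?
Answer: $\frac{7327196829825}{2} \approx 3.6636 \cdot 10^{12}$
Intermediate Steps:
$N{\left(l,k \right)} = - \frac{\left(4 + l\right)^{2}}{2}$
$K{\left(S \right)} = -12 + 8 S^{2}$ ($K{\left(S \right)} = 8 S^{2} - 12 = -12 + 8 S^{2}$)
$E{\left(T \right)} = -169 + T + \frac{\left(4 + T\right)^{2}}{2}$ ($E{\left(T \right)} = -169 + \left(T - - \frac{\left(4 + T\right)^{2}}{2}\right) = -169 + \left(T + \frac{\left(4 + T\right)^{2}}{2}\right) = -169 + T + \frac{\left(4 + T\right)^{2}}{2}$)
$\left(569986 - 396481\right) \left(K{\left(-1575 \right)} + E{\left(-1599 \right)}\right) = \left(569986 - 396481\right) \left(\left(-12 + 8 \left(-1575\right)^{2}\right) + \left(-161 + \frac{\left(-1599\right)^{2}}{2} + 5 \left(-1599\right)\right)\right) = 173505 \left(\left(-12 + 8 \cdot 2480625\right) - - \frac{2540489}{2}\right) = 173505 \left(\left(-12 + 19845000\right) - - \frac{2540489}{2}\right) = 173505 \left(19844988 + \frac{2540489}{2}\right) = 173505 \cdot \frac{42230465}{2} = \frac{7327196829825}{2}$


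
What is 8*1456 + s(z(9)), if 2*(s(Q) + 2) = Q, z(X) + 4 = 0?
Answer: 11644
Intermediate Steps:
z(X) = -4 (z(X) = -4 + 0 = -4)
s(Q) = -2 + Q/2
8*1456 + s(z(9)) = 8*1456 + (-2 + (½)*(-4)) = 11648 + (-2 - 2) = 11648 - 4 = 11644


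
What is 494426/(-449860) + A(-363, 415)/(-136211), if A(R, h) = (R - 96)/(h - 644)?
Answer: -7711249999817/7016088312670 ≈ -1.0991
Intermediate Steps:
A(R, h) = (-96 + R)/(-644 + h)
494426/(-449860) + A(-363, 415)/(-136211) = 494426/(-449860) + ((-96 - 363)/(-644 + 415))/(-136211) = 494426*(-1/449860) + (-459/(-229))*(-1/136211) = -247213/224930 - 1/229*(-459)*(-1/136211) = -247213/224930 + (459/229)*(-1/136211) = -247213/224930 - 459/31192319 = -7711249999817/7016088312670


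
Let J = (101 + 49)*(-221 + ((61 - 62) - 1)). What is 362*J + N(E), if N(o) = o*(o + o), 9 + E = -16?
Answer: -12107650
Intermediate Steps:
E = -25 (E = -9 - 16 = -25)
N(o) = 2*o² (N(o) = o*(2*o) = 2*o²)
J = -33450 (J = 150*(-221 + (-1 - 1)) = 150*(-221 - 2) = 150*(-223) = -33450)
362*J + N(E) = 362*(-33450) + 2*(-25)² = -12108900 + 2*625 = -12108900 + 1250 = -12107650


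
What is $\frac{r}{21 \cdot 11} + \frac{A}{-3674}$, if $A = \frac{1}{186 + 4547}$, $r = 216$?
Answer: $\frac{113819177}{121723294} \approx 0.93507$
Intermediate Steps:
$A = \frac{1}{4733} \approx 0.00021128$
$\frac{r}{21 \cdot 11} + \frac{A}{-3674} = \frac{216}{21 \cdot 11} + \frac{1}{4733 \left(-3674\right)} = \frac{216}{231} + \frac{1}{4733} \left(- \frac{1}{3674}\right) = 216 \cdot \frac{1}{231} - \frac{1}{17389042} = \frac{72}{77} - \frac{1}{17389042} = \frac{113819177}{121723294}$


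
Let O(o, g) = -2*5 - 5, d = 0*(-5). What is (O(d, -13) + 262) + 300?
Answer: 547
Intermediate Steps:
d = 0
O(o, g) = -15 (O(o, g) = -10 - 5 = -15)
(O(d, -13) + 262) + 300 = (-15 + 262) + 300 = 247 + 300 = 547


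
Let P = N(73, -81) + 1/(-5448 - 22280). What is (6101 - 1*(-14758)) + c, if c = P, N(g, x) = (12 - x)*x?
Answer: 369503327/27728 ≈ 13326.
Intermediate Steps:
N(g, x) = x*(12 - x)
P = -208875025/27728 (P = -81*(12 - 1*(-81)) + 1/(-5448 - 22280) = -81*(12 + 81) + 1/(-27728) = -81*93 - 1/27728 = -7533 - 1/27728 = -208875025/27728 ≈ -7533.0)
c = -208875025/27728 ≈ -7533.0
(6101 - 1*(-14758)) + c = (6101 - 1*(-14758)) - 208875025/27728 = (6101 + 14758) - 208875025/27728 = 20859 - 208875025/27728 = 369503327/27728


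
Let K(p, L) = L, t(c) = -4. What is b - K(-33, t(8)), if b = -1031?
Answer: -1027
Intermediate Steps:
b - K(-33, t(8)) = -1031 - 1*(-4) = -1031 + 4 = -1027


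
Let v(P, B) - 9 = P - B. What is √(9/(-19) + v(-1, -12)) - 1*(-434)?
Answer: 434 + √7049/19 ≈ 438.42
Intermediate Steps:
v(P, B) = 9 + P - B (v(P, B) = 9 + (P - B) = 9 + P - B)
√(9/(-19) + v(-1, -12)) - 1*(-434) = √(9/(-19) + (9 - 1 - 1*(-12))) - 1*(-434) = √(9*(-1/19) + (9 - 1 + 12)) + 434 = √(-9/19 + 20) + 434 = √(371/19) + 434 = √7049/19 + 434 = 434 + √7049/19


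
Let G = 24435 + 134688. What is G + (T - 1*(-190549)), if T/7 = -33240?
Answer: 116992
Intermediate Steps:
T = -232680 (T = 7*(-33240) = -232680)
G = 159123
G + (T - 1*(-190549)) = 159123 + (-232680 - 1*(-190549)) = 159123 + (-232680 + 190549) = 159123 - 42131 = 116992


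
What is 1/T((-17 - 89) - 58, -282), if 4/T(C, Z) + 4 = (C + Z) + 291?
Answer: -159/4 ≈ -39.750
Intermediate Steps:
T(C, Z) = 4/(287 + C + Z) (T(C, Z) = 4/(-4 + ((C + Z) + 291)) = 4/(-4 + (291 + C + Z)) = 4/(287 + C + Z))
1/T((-17 - 89) - 58, -282) = 1/(4/(287 + ((-17 - 89) - 58) - 282)) = 1/(4/(287 + (-106 - 58) - 282)) = 1/(4/(287 - 164 - 282)) = 1/(4/(-159)) = 1/(4*(-1/159)) = 1/(-4/159) = -159/4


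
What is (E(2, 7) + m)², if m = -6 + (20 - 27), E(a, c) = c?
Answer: 36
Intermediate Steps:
m = -13 (m = -6 - 7 = -13)
(E(2, 7) + m)² = (7 - 13)² = (-6)² = 36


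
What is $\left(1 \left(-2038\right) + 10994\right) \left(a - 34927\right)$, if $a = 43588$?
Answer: $77567916$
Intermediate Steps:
$\left(1 \left(-2038\right) + 10994\right) \left(a - 34927\right) = \left(1 \left(-2038\right) + 10994\right) \left(43588 - 34927\right) = \left(-2038 + 10994\right) 8661 = 8956 \cdot 8661 = 77567916$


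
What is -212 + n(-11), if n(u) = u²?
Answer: -91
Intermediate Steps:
-212 + n(-11) = -212 + (-11)² = -212 + 121 = -91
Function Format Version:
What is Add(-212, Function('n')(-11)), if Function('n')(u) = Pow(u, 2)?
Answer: -91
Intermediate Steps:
Add(-212, Function('n')(-11)) = Add(-212, Pow(-11, 2)) = Add(-212, 121) = -91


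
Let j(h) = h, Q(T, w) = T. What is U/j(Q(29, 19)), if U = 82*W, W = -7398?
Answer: -606636/29 ≈ -20918.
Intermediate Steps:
U = -606636 (U = 82*(-7398) = -606636)
U/j(Q(29, 19)) = -606636/29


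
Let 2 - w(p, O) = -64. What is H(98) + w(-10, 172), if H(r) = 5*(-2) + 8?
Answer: 64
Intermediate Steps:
w(p, O) = 66 (w(p, O) = 2 - 1*(-64) = 2 + 64 = 66)
H(r) = -2 (H(r) = -10 + 8 = -2)
H(98) + w(-10, 172) = -2 + 66 = 64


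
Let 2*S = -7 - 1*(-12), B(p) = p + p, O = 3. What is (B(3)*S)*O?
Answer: 45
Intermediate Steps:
B(p) = 2*p
S = 5/2 (S = (-7 - 1*(-12))/2 = (-7 + 12)/2 = (1/2)*5 = 5/2 ≈ 2.5000)
(B(3)*S)*O = ((2*3)*(5/2))*3 = (6*(5/2))*3 = 15*3 = 45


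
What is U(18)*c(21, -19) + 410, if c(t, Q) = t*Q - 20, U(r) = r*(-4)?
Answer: 30578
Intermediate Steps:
U(r) = -4*r
c(t, Q) = -20 + Q*t (c(t, Q) = Q*t - 20 = -20 + Q*t)
U(18)*c(21, -19) + 410 = (-4*18)*(-20 - 19*21) + 410 = -72*(-20 - 399) + 410 = -72*(-419) + 410 = 30168 + 410 = 30578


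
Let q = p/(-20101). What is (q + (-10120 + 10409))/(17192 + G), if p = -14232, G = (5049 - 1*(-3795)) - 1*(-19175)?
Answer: 5823421/908786311 ≈ 0.0064079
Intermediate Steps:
G = 28019 (G = (5049 + 3795) + 19175 = 8844 + 19175 = 28019)
q = 14232/20101 (q = -14232/(-20101) = -14232*(-1/20101) = 14232/20101 ≈ 0.70802)
(q + (-10120 + 10409))/(17192 + G) = (14232/20101 + (-10120 + 10409))/(17192 + 28019) = (14232/20101 + 289)/45211 = (5823421/20101)*(1/45211) = 5823421/908786311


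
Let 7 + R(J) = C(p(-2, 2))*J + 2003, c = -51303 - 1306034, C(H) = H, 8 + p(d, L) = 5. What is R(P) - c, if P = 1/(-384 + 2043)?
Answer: 751711148/553 ≈ 1.3593e+6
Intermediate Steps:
p(d, L) = -3 (p(d, L) = -8 + 5 = -3)
P = 1/1659 ≈ 0.00060277
c = -1357337
R(J) = 1996 - 3*J (R(J) = -7 + (-3*J + 2003) = -7 + (2003 - 3*J) = 1996 - 3*J)
R(P) - c = (1996 - 3*1/1659) - 1*(-1357337) = (1996 - 1/553) + 1357337 = 1103787/553 + 1357337 = 751711148/553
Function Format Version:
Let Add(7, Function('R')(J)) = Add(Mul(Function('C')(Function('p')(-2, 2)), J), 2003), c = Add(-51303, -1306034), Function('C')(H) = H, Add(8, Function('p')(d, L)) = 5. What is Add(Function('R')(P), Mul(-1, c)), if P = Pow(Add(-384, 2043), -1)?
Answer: Rational(751711148, 553) ≈ 1.3593e+6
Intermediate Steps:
Function('p')(d, L) = -3 (Function('p')(d, L) = Add(-8, 5) = -3)
P = Rational(1, 1659) (P = Pow(1659, -1) = Rational(1, 1659) ≈ 0.00060277)
c = -1357337
Function('R')(J) = Add(1996, Mul(-3, J)) (Function('R')(J) = Add(-7, Add(Mul(-3, J), 2003)) = Add(-7, Add(2003, Mul(-3, J))) = Add(1996, Mul(-3, J)))
Add(Function('R')(P), Mul(-1, c)) = Add(Add(1996, Mul(-3, Rational(1, 1659))), Mul(-1, -1357337)) = Add(Add(1996, Rational(-1, 553)), 1357337) = Add(Rational(1103787, 553), 1357337) = Rational(751711148, 553)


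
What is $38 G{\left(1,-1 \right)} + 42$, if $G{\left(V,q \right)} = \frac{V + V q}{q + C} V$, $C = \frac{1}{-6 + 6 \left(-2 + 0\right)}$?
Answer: $42$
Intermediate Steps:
$C = - \frac{1}{18}$ ($C = \frac{1}{-6 + 6 \left(-2\right)} = \frac{1}{-6 - 12} = \frac{1}{-18} = - \frac{1}{18} \approx -0.055556$)
$G{\left(V,q \right)} = \frac{V \left(V + V q\right)}{- \frac{1}{18} + q}$ ($G{\left(V,q \right)} = \frac{V + V q}{q - \frac{1}{18}} V = \frac{V + V q}{- \frac{1}{18} + q} V = \frac{V \left(V + V q\right)}{- \frac{1}{18} + q}$)
$38 G{\left(1,-1 \right)} + 42 = 38 \frac{18 \cdot 1^{2} \left(1 - 1\right)}{-1 + 18 \left(-1\right)} + 42 = 38 \cdot 18 \cdot 1 \frac{1}{-1 - 18} \cdot 0 + 42 = 38 \cdot 18 \cdot 1 \frac{1}{-19} \cdot 0 + 42 = 38 \cdot 18 \cdot 1 \left(- \frac{1}{19}\right) 0 + 42 = 38 \cdot 0 + 42 = 0 + 42 = 42$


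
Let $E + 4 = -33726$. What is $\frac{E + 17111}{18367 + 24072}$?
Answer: $- \frac{16619}{42439} \approx -0.3916$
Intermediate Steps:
$E = -33730$ ($E = -4 - 33726 = -33730$)
$\frac{E + 17111}{18367 + 24072} = \frac{-33730 + 17111}{18367 + 24072} = - \frac{16619}{42439}$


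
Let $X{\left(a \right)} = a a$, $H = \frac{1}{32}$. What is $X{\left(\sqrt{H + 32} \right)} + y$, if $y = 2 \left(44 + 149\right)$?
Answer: $\frac{13377}{32} \approx 418.03$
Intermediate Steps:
$y = 386$ ($y = 2 \cdot 193 = 386$)
$H = \frac{1}{32} \approx 0.03125$
$X{\left(a \right)} = a^{2}$
$X{\left(\sqrt{H + 32} \right)} + y = \left(\sqrt{\frac{1}{32} + 32}\right)^{2} + 386 = \left(\sqrt{\frac{1025}{32}}\right)^{2} + 386 = \left(\frac{5 \sqrt{82}}{8}\right)^{2} + 386 = \frac{1025}{32} + 386 = \frac{13377}{32}$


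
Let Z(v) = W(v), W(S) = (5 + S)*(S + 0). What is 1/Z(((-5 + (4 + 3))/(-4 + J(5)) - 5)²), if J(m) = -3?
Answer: 2401/2209566 ≈ 0.0010866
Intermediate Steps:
W(S) = S*(5 + S) (W(S) = (5 + S)*S = S*(5 + S))
Z(v) = v*(5 + v)
1/Z(((-5 + (4 + 3))/(-4 + J(5)) - 5)²) = 1/(((-5 + (4 + 3))/(-4 - 3) - 5)²*(5 + ((-5 + (4 + 3))/(-4 - 3) - 5)²)) = 1/(((-5 + 7)/(-7) - 5)²*(5 + ((-5 + 7)/(-7) - 5)²)) = 1/((2*(-⅐) - 5)²*(5 + (2*(-⅐) - 5)²)) = 1/((-2/7 - 5)²*(5 + (-2/7 - 5)²)) = 1/((-37/7)²*(5 + (-37/7)²)) = 1/(1369*(5 + 1369/49)/49) = 1/((1369/49)*(1614/49)) = 1/(2209566/2401) = 2401/2209566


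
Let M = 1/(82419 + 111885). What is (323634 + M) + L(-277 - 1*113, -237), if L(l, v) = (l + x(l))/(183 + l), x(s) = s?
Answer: 62884112897/194304 ≈ 3.2364e+5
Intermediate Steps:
L(l, v) = 2*l/(183 + l) (L(l, v) = (l + l)/(183 + l) = (2*l)/(183 + l) = 2*l/(183 + l))
M = 1/194304 ≈ 5.1466e-6
(323634 + M) + L(-277 - 1*113, -237) = (323634 + 1/194304) + 2*(-277 - 1*113)/(183 + (-277 - 1*113)) = 62883380737/194304 + 2*(-277 - 113)/(183 + (-277 - 113)) = 62883380737/194304 + 2*(-390)/(183 - 390) = 62883380737/194304 + 2*(-390)/(-207) = 62883380737/194304 + 2*(-390)*(-1/207) = 62883380737/194304 + 260/69 = 62884112897/194304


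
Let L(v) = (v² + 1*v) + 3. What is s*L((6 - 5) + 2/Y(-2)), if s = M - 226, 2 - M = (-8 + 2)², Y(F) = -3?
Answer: -8060/9 ≈ -895.56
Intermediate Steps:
M = -34 (M = 2 - (-8 + 2)² = 2 - 1*(-6)² = 2 - 1*36 = 2 - 36 = -34)
L(v) = 3 + v + v² (L(v) = (v² + v) + 3 = (v + v²) + 3 = 3 + v + v²)
s = -260 (s = -34 - 226 = -260)
s*L((6 - 5) + 2/Y(-2)) = -260*(3 + ((6 - 5) + 2/(-3)) + ((6 - 5) + 2/(-3))²) = -260*(3 + (1 + 2*(-⅓)) + (1 + 2*(-⅓))²) = -260*(3 + (1 - ⅔) + (1 - ⅔)²) = -260*(3 + ⅓ + (⅓)²) = -260*(3 + ⅓ + ⅑) = -260*31/9 = -8060/9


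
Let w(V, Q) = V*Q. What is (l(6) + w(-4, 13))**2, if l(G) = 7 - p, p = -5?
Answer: 1600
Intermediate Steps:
l(G) = 12 (l(G) = 7 - 1*(-5) = 7 + 5 = 12)
w(V, Q) = Q*V
(l(6) + w(-4, 13))**2 = (12 + 13*(-4))**2 = (12 - 52)**2 = (-40)**2 = 1600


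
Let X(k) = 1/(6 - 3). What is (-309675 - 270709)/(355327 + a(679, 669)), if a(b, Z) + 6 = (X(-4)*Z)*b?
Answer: -290192/253369 ≈ -1.1453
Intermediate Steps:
X(k) = ⅓ (X(k) = 1/3 = ⅓)
a(b, Z) = -6 + Z*b/3 (a(b, Z) = -6 + (Z/3)*b = -6 + Z*b/3)
(-309675 - 270709)/(355327 + a(679, 669)) = (-309675 - 270709)/(355327 + (-6 + (⅓)*669*679)) = -580384/(355327 + (-6 + 151417)) = -580384/(355327 + 151411) = -580384/506738 = -580384*1/506738 = -290192/253369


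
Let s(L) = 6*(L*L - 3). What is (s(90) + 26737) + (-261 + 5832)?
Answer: 80890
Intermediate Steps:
s(L) = -18 + 6*L² (s(L) = 6*(L² - 3) = 6*(-3 + L²) = -18 + 6*L²)
(s(90) + 26737) + (-261 + 5832) = ((-18 + 6*90²) + 26737) + (-261 + 5832) = ((-18 + 6*8100) + 26737) + 5571 = ((-18 + 48600) + 26737) + 5571 = (48582 + 26737) + 5571 = 75319 + 5571 = 80890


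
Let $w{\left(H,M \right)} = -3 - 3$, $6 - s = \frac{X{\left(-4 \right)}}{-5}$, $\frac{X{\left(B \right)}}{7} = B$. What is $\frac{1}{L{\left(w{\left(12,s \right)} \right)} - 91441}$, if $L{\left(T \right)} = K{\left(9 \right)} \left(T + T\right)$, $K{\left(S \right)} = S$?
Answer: $- \frac{1}{91549} \approx -1.0923 \cdot 10^{-5}$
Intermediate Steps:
$X{\left(B \right)} = 7 B$
$s = \frac{2}{5}$ ($s = 6 - \frac{7 \left(-4\right)}{-5} = 6 - \left(-28\right) \left(- \frac{1}{5}\right) = 6 - \frac{28}{5} = \frac{2}{5} \approx 0.4$)
$w{\left(H,M \right)} = -6$ ($w{\left(H,M \right)} = -3 - 3 = -6$)
$L{\left(T \right)} = 18 T$ ($L{\left(T \right)} = 9 \left(T + T\right) = 9 \cdot 2 T = 18 T$)
$\frac{1}{L{\left(w{\left(12,s \right)} \right)} - 91441} = \frac{1}{18 \left(-6\right) - 91441} = \frac{1}{-108 - 91441} = \frac{1}{-91549} = - \frac{1}{91549}$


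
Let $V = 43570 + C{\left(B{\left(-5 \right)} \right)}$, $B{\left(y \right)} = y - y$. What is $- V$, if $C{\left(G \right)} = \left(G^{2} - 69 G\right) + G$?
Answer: $-43570$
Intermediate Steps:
$B{\left(y \right)} = 0$
$C{\left(G \right)} = G^{2} - 68 G$
$V = 43570$ ($V = 43570 + 0 \left(-68 + 0\right) = 43570 + 0 \left(-68\right) = 43570 + 0 = 43570$)
$- V = \left(-1\right) 43570 = -43570$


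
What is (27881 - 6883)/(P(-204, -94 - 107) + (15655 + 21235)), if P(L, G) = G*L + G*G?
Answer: 20998/118295 ≈ 0.17751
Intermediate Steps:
P(L, G) = G² + G*L (P(L, G) = G*L + G² = G² + G*L)
(27881 - 6883)/(P(-204, -94 - 107) + (15655 + 21235)) = (27881 - 6883)/((-94 - 107)*((-94 - 107) - 204) + (15655 + 21235)) = 20998/(-201*(-201 - 204) + 36890) = 20998/(-201*(-405) + 36890) = 20998/(81405 + 36890) = 20998/118295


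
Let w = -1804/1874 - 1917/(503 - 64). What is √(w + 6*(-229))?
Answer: I*√233386758457727/411343 ≈ 37.139*I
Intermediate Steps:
w = -2192207/411343 (w = -1804*1/1874 - 1917/439 = -902/937 - 1917*1/439 = -902/937 - 1917/439 = -2192207/411343 ≈ -5.3294)
√(w + 6*(-229)) = √(-2192207/411343 + 6*(-229)) = √(-2192207/411343 - 1374) = √(-567377489/411343) = I*√233386758457727/411343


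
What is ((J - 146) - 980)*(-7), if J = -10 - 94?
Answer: 8610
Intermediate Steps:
J = -104
((J - 146) - 980)*(-7) = ((-104 - 146) - 980)*(-7) = (-250 - 980)*(-7) = -1230*(-7) = 8610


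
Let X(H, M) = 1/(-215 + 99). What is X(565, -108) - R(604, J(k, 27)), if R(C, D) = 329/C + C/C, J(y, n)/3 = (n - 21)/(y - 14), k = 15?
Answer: -6802/4379 ≈ -1.5533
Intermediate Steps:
X(H, M) = -1/116 (X(H, M) = 1/(-116) = -1/116)
J(y, n) = 3*(-21 + n)/(-14 + y) (J(y, n) = 3*((n - 21)/(y - 14)) = 3*((-21 + n)/(-14 + y)) = 3*(-21 + n)/(-14 + y))
R(C, D) = 1 + 329/C (R(C, D) = 329/C + 1 = 1 + 329/C)
X(565, -108) - R(604, J(k, 27)) = -1/116 - (329 + 604)/604 = -1/116 - 933/604 = -6802/4379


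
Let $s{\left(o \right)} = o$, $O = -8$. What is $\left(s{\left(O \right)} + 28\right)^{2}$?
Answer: $400$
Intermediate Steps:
$\left(s{\left(O \right)} + 28\right)^{2} = \left(-8 + 28\right)^{2} = 20^{2} = 400$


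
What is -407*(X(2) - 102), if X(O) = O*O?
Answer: 39886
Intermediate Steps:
X(O) = O**2
-407*(X(2) - 102) = -407*(2**2 - 102) = -407*(4 - 102) = -407*(-98) = 39886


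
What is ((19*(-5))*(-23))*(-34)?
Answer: -74290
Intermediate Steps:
((19*(-5))*(-23))*(-34) = -95*(-23)*(-34) = 2185*(-34) = -74290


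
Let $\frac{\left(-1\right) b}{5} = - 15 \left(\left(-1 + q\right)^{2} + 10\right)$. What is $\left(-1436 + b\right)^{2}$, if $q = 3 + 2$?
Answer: $264196$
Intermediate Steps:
$q = 5$
$b = 1950$ ($b = - 5 \left(- 15 \left(\left(-1 + 5\right)^{2} + 10\right)\right) = - 5 \left(- 15 \left(4^{2} + 10\right)\right) = - 5 \left(- 15 \left(16 + 10\right)\right) = - 5 \left(\left(-15\right) 26\right) = \left(-5\right) \left(-390\right) = 1950$)
$\left(-1436 + b\right)^{2} = \left(-1436 + 1950\right)^{2} = 514^{2} = 264196$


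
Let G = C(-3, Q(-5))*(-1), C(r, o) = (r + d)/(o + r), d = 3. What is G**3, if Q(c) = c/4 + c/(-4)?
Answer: 0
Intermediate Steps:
Q(c) = 0 (Q(c) = c*(1/4) + c*(-1/4) = c/4 - c/4 = 0)
C(r, o) = (3 + r)/(o + r) (C(r, o) = (r + 3)/(o + r) = (3 + r)/(o + r))
G = 0 (G = ((3 - 3)/(0 - 3))*(-1) = (0/(-3))*(-1) = -1/3*0*(-1) = 0*(-1) = 0)
G**3 = 0**3 = 0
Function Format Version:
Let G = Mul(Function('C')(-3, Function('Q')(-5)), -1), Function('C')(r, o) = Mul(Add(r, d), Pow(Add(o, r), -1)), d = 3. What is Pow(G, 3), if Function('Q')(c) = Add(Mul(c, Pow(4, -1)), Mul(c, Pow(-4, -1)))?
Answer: 0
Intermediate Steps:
Function('Q')(c) = 0 (Function('Q')(c) = Add(Mul(c, Rational(1, 4)), Mul(c, Rational(-1, 4))) = Add(Mul(Rational(1, 4), c), Mul(Rational(-1, 4), c)) = 0)
Function('C')(r, o) = Mul(Pow(Add(o, r), -1), Add(3, r)) (Function('C')(r, o) = Mul(Add(r, 3), Pow(Add(o, r), -1)) = Mul(Add(3, r), Pow(Add(o, r), -1)) = Mul(Pow(Add(o, r), -1), Add(3, r)))
G = 0 (G = Mul(Mul(Pow(Add(0, -3), -1), Add(3, -3)), -1) = Mul(Mul(Pow(-3, -1), 0), -1) = Mul(Mul(Rational(-1, 3), 0), -1) = Mul(0, -1) = 0)
Pow(G, 3) = Pow(0, 3) = 0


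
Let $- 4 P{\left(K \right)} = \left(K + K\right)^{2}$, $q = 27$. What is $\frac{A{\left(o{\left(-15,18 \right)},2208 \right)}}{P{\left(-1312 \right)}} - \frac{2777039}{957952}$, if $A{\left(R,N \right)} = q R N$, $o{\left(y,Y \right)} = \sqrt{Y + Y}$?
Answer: $- \frac{5002827167}{1610317312} \approx -3.1067$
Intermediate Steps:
$P{\left(K \right)} = - K^{2}$ ($P{\left(K \right)} = - \frac{\left(K + K\right)^{2}}{4} = - \frac{\left(2 K\right)^{2}}{4} = - \frac{4 K^{2}}{4} = - K^{2}$)
$o{\left(y,Y \right)} = \sqrt{2} \sqrt{Y}$ ($o{\left(y,Y \right)} = \sqrt{2 Y} = \sqrt{2} \sqrt{Y}$)
$A{\left(R,N \right)} = 27 N R$ ($A{\left(R,N \right)} = 27 R N = 27 N R$)
$\frac{A{\left(o{\left(-15,18 \right)},2208 \right)}}{P{\left(-1312 \right)}} - \frac{2777039}{957952} = \frac{27 \cdot 2208 \sqrt{2} \sqrt{18}}{\left(-1\right) \left(-1312\right)^{2}} - \frac{2777039}{957952} = \frac{27 \cdot 2208 \sqrt{2} \cdot 3 \sqrt{2}}{\left(-1\right) 1721344} - \frac{2777039}{957952} = \frac{27 \cdot 2208 \cdot 6}{-1721344} - \frac{2777039}{957952} = 357696 \left(- \frac{1}{1721344}\right) - \frac{2777039}{957952} = - \frac{5589}{26896} - \frac{2777039}{957952} = - \frac{5002827167}{1610317312}$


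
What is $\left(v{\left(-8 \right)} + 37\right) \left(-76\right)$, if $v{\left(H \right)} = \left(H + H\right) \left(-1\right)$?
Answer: $-4028$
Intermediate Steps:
$v{\left(H \right)} = - 2 H$ ($v{\left(H \right)} = 2 H \left(-1\right) = - 2 H$)
$\left(v{\left(-8 \right)} + 37\right) \left(-76\right) = \left(\left(-2\right) \left(-8\right) + 37\right) \left(-76\right) = \left(16 + 37\right) \left(-76\right) = 53 \left(-76\right) = -4028$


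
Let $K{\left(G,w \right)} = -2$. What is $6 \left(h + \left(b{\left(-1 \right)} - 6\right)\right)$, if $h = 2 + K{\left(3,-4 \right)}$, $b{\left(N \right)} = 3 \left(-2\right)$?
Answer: $-72$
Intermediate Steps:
$b{\left(N \right)} = -6$
$h = 0$ ($h = 2 - 2 = 0$)
$6 \left(h + \left(b{\left(-1 \right)} - 6\right)\right) = 6 \left(0 - 12\right) = 6 \left(-12\right) = -72$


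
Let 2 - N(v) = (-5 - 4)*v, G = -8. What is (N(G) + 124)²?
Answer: 2916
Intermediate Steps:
N(v) = 2 + 9*v (N(v) = 2 - (-5 - 4)*v = 2 - (-9)*v = 2 + 9*v)
(N(G) + 124)² = ((2 + 9*(-8)) + 124)² = ((2 - 72) + 124)² = (-70 + 124)² = 54² = 2916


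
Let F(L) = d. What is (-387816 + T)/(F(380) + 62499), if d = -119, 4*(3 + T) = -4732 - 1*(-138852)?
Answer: -354289/62380 ≈ -5.6795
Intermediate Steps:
T = 33527 (T = -3 + (-4732 - 1*(-138852))/4 = -3 + (-4732 + 138852)/4 = -3 + (1/4)*134120 = -3 + 33530 = 33527)
F(L) = -119
(-387816 + T)/(F(380) + 62499) = (-387816 + 33527)/(-119 + 62499) = -354289/62380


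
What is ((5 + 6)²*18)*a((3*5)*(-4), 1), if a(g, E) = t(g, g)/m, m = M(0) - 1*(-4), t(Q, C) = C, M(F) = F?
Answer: -32670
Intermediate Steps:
m = 4 (m = 0 - 1*(-4) = 0 + 4 = 4)
a(g, E) = g/4
((5 + 6)²*18)*a((3*5)*(-4), 1) = ((5 + 6)²*18)*(((3*5)*(-4))/4) = (11²*18)*((15*(-4))/4) = (121*18)*((¼)*(-60)) = 2178*(-15) = -32670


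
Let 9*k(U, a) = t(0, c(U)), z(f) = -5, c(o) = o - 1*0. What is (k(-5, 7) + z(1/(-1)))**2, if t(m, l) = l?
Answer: 2500/81 ≈ 30.864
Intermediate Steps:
c(o) = o (c(o) = o + 0 = o)
k(U, a) = U/9
(k(-5, 7) + z(1/(-1)))**2 = ((1/9)*(-5) - 5)**2 = (-5/9 - 5)**2 = (-50/9)**2 = 2500/81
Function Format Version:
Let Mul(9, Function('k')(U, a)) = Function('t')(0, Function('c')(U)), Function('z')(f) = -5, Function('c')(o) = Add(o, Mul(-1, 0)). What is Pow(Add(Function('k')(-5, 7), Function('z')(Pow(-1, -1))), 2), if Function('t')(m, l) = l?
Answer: Rational(2500, 81) ≈ 30.864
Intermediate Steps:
Function('c')(o) = o (Function('c')(o) = Add(o, 0) = o)
Function('k')(U, a) = Mul(Rational(1, 9), U)
Pow(Add(Function('k')(-5, 7), Function('z')(Pow(-1, -1))), 2) = Pow(Add(Mul(Rational(1, 9), -5), -5), 2) = Pow(Add(Rational(-5, 9), -5), 2) = Pow(Rational(-50, 9), 2) = Rational(2500, 81)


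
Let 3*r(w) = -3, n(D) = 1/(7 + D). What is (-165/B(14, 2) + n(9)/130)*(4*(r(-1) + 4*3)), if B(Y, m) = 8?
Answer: -471889/520 ≈ -907.48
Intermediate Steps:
r(w) = -1 (r(w) = (⅓)*(-3) = -1)
(-165/B(14, 2) + n(9)/130)*(4*(r(-1) + 4*3)) = (-165/8 + 1/((7 + 9)*130))*(4*(-1 + 4*3)) = (-165*⅛ + (1/130)/16)*(4*(-1 + 12)) = (-165/8 + (1/16)*(1/130))*(4*11) = (-165/8 + 1/2080)*44 = -42899/2080*44 = -471889/520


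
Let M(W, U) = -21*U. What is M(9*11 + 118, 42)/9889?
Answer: -882/9889 ≈ -0.089190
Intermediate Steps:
M(9*11 + 118, 42)/9889 = -21*42/9889 = -882*1/9889 = -882/9889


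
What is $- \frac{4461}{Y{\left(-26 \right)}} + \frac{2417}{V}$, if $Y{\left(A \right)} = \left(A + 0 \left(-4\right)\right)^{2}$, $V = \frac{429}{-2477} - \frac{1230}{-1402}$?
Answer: $\frac{1415799177349}{413247588} \approx 3426.0$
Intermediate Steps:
$V = \frac{1222626}{1736377}$ ($V = 429 \left(- \frac{1}{2477}\right) - - \frac{615}{701} = - \frac{429}{2477} + \frac{615}{701} = \frac{1222626}{1736377} \approx 0.70412$)
$Y{\left(A \right)} = A^{2}$ ($Y{\left(A \right)} = \left(A + 0\right)^{2} = A^{2}$)
$- \frac{4461}{Y{\left(-26 \right)}} + \frac{2417}{V} = - \frac{4461}{\left(-26\right)^{2}} + \frac{2417}{\frac{1222626}{1736377}} = - \frac{4461}{676} + 2417 \cdot \frac{1736377}{1222626} = \left(-4461\right) \frac{1}{676} + \frac{4196823209}{1222626} = - \frac{4461}{676} + \frac{4196823209}{1222626} = \frac{1415799177349}{413247588}$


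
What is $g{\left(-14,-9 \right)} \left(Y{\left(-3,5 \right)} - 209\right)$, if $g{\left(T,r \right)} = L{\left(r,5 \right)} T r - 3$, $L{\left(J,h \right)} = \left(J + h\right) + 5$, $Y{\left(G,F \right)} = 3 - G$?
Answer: $-24969$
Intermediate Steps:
$L{\left(J,h \right)} = 5 + J + h$
$g{\left(T,r \right)} = -3 + T r \left(10 + r\right)$ ($g{\left(T,r \right)} = \left(5 + r + 5\right) T r - 3 = \left(10 + r\right) T r - 3 = T \left(10 + r\right) r - 3 = T r \left(10 + r\right) - 3 = -3 + T r \left(10 + r\right)$)
$g{\left(-14,-9 \right)} \left(Y{\left(-3,5 \right)} - 209\right) = \left(-3 - - 126 \left(10 - 9\right)\right) \left(\left(3 - -3\right) - 209\right) = \left(-3 - \left(-126\right) 1\right) \left(\left(3 + 3\right) - 209\right) = \left(-3 + 126\right) \left(6 - 209\right) = 123 \left(-203\right) = -24969$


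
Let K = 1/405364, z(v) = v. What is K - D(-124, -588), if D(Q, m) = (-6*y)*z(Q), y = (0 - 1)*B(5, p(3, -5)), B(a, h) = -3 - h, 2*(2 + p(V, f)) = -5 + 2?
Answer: 150795409/405364 ≈ 372.00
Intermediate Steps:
p(V, f) = -7/2 (p(V, f) = -2 + (-5 + 2)/2 = -2 + (½)*(-3) = -2 - 3/2 = -7/2)
y = -½ (y = (0 - 1)*(-3 - 1*(-7/2)) = -(-3 + 7/2) = -1*½ = -½ ≈ -0.50000)
D(Q, m) = 3*Q (D(Q, m) = (-6*(-½))*Q = 3*Q)
K = 1/405364 ≈ 2.4669e-6
K - D(-124, -588) = 1/405364 - 3*(-124) = 1/405364 - 1*(-372) = 1/405364 + 372 = 150795409/405364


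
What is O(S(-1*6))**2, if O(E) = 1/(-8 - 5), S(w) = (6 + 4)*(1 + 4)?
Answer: 1/169 ≈ 0.0059172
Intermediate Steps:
S(w) = 50 (S(w) = 10*5 = 50)
O(E) = -1/13 (O(E) = 1/(-13) = -1/13)
O(S(-1*6))**2 = (-1/13)**2 = 1/169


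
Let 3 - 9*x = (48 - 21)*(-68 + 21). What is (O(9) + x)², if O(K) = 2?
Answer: 184900/9 ≈ 20544.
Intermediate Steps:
x = 424/3 (x = ⅓ - (48 - 21)*(-68 + 21)/9 = ⅓ - 3*(-47) = ⅓ - ⅑*(-1269) = ⅓ + 141 = 424/3 ≈ 141.33)
(O(9) + x)² = (2 + 424/3)² = (430/3)² = 184900/9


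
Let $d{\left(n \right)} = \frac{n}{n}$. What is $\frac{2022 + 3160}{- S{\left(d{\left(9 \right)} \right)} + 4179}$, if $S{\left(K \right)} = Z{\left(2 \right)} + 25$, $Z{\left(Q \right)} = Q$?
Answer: $\frac{2591}{2076} \approx 1.2481$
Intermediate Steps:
$d{\left(n \right)} = 1$
$S{\left(K \right)} = 27$ ($S{\left(K \right)} = 2 + 25 = 27$)
$\frac{2022 + 3160}{- S{\left(d{\left(9 \right)} \right)} + 4179} = \frac{2022 + 3160}{\left(-1\right) 27 + 4179} = \frac{5182}{-27 + 4179} = \frac{5182}{4152} = 5182 \cdot \frac{1}{4152} = \frac{2591}{2076}$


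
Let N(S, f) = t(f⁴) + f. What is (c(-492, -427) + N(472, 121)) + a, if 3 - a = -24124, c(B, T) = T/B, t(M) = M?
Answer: 105476499895/492 ≈ 2.1438e+8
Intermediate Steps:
a = 24127 (a = 3 - 1*(-24124) = 3 + 24124 = 24127)
N(S, f) = f + f⁴ (N(S, f) = f⁴ + f = f + f⁴)
(c(-492, -427) + N(472, 121)) + a = (-427/(-492) + (121 + 121⁴)) + 24127 = (-427*(-1/492) + (121 + 214358881)) + 24127 = (427/492 + 214359002) + 24127 = 105464629411/492 + 24127 = 105476499895/492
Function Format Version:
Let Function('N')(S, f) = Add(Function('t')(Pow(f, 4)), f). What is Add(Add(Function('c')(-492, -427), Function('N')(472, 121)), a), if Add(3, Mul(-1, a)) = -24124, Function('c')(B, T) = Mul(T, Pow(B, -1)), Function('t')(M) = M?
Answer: Rational(105476499895, 492) ≈ 2.1438e+8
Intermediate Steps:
a = 24127 (a = Add(3, Mul(-1, -24124)) = Add(3, 24124) = 24127)
Function('N')(S, f) = Add(f, Pow(f, 4)) (Function('N')(S, f) = Add(Pow(f, 4), f) = Add(f, Pow(f, 4)))
Add(Add(Function('c')(-492, -427), Function('N')(472, 121)), a) = Add(Add(Mul(-427, Pow(-492, -1)), Add(121, Pow(121, 4))), 24127) = Add(Add(Mul(-427, Rational(-1, 492)), Add(121, 214358881)), 24127) = Add(Add(Rational(427, 492), 214359002), 24127) = Add(Rational(105464629411, 492), 24127) = Rational(105476499895, 492)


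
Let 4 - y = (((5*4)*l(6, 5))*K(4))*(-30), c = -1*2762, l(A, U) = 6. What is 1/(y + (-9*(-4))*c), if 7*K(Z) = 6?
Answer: -7/674396 ≈ -1.0380e-5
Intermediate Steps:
K(Z) = 6/7 (K(Z) = (1/7)*6 = 6/7)
c = -2762
y = 21628/7 (y = 4 - ((5*4)*6)*(6/7)*(-30) = 4 - (20*6)*(6/7)*(-30) = 4 - 120*(6/7)*(-30) = 4 - 720*(-30)/7 = 4 - 1*(-21600/7) = 4 + 21600/7 = 21628/7 ≈ 3089.7)
1/(y + (-9*(-4))*c) = 1/(21628/7 - 9*(-4)*(-2762)) = 1/(21628/7 - 3*(-12)*(-2762)) = 1/(21628/7 + 36*(-2762)) = 1/(21628/7 - 99432) = 1/(-674396/7) = -7/674396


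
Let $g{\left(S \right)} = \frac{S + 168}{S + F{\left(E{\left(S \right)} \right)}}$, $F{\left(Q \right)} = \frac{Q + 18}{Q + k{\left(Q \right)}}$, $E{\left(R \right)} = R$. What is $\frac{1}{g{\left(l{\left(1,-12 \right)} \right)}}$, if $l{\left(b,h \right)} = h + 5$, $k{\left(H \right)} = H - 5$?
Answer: $- \frac{144}{3059} \approx -0.047074$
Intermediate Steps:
$k{\left(H \right)} = -5 + H$ ($k{\left(H \right)} = H - 5 = -5 + H$)
$F{\left(Q \right)} = \frac{18 + Q}{-5 + 2 Q}$ ($F{\left(Q \right)} = \frac{Q + 18}{Q + \left(-5 + Q\right)} = \frac{18 + Q}{-5 + 2 Q}$)
$l{\left(b,h \right)} = 5 + h$
$g{\left(S \right)} = \frac{168 + S}{S + \frac{18 + S}{-5 + 2 S}}$ ($g{\left(S \right)} = \frac{S + 168}{S + \frac{18 + S}{-5 + 2 S}} = \frac{168 + S}{S + \frac{18 + S}{-5 + 2 S}}$)
$\frac{1}{g{\left(l{\left(1,-12 \right)} \right)}} = \frac{1}{\frac{1}{18 + \left(5 - 12\right) + \left(5 - 12\right) \left(-5 + 2 \left(5 - 12\right)\right)} \left(-5 + 2 \left(5 - 12\right)\right) \left(168 + \left(5 - 12\right)\right)} = \frac{1}{\frac{1}{18 - 7 - 7 \left(-5 + 2 \left(-7\right)\right)} \left(-5 + 2 \left(-7\right)\right) \left(168 - 7\right)} = \frac{1}{\frac{1}{18 - 7 - 7 \left(-5 - 14\right)} \left(-5 - 14\right) 161} = \frac{1}{\frac{1}{18 - 7 - -133} \left(-19\right) 161} = \frac{1}{\frac{1}{18 - 7 + 133} \left(-19\right) 161} = \frac{1}{\frac{1}{144} \left(-19\right) 161} = \frac{1}{- \frac{3059}{144}} = - \frac{144}{3059}$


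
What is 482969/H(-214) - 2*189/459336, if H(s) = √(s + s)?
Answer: -63/76556 - 482969*I*√107/214 ≈ -0.00082293 - 23345.0*I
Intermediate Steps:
H(s) = √2*√s (H(s) = √(2*s) = √2*√s)
482969/H(-214) - 2*189/459336 = 482969/((√2*√(-214))) - 2*189/459336 = 482969/((√2*(I*√214))) - 378*1/459336 = 482969/((2*I*√107)) - 63/76556 = 482969*(-I*√107/214) - 63/76556 = -482969*I*√107/214 - 63/76556 = -63/76556 - 482969*I*√107/214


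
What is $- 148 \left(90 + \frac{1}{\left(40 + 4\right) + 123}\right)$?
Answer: $- \frac{2224588}{167} \approx -13321.0$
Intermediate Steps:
$- 148 \left(90 + \frac{1}{\left(40 + 4\right) + 123}\right) = - 148 \left(90 + \frac{1}{44 + 123}\right) = - 148 \left(90 + \frac{1}{167}\right) = \left(-148\right) \frac{15031}{167} = - \frac{2224588}{167}$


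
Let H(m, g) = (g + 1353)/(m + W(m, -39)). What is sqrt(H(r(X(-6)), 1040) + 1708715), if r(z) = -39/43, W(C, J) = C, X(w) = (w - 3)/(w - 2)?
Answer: 19*sqrt(28775058)/78 ≈ 1306.7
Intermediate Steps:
X(w) = (-3 + w)/(-2 + w)
r(z) = -39/43 (r(z) = -39*1/43 = -39/43)
H(m, g) = (1353 + g)/(2*m) (H(m, g) = (g + 1353)/(m + m) = (1353 + g)/((2*m)) = (1353 + g)*(1/(2*m)) = (1353 + g)/(2*m))
sqrt(H(r(X(-6)), 1040) + 1708715) = sqrt((1353 + 1040)/(2*(-39/43)) + 1708715) = sqrt((1/2)*(-43/39)*2393 + 1708715) = sqrt(-102899/78 + 1708715) = sqrt(133176871/78) = 19*sqrt(28775058)/78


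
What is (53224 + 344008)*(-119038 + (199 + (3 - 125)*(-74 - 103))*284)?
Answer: 2411267358368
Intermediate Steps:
(53224 + 344008)*(-119038 + (199 + (3 - 125)*(-74 - 103))*284) = 397232*(-119038 + (199 - 122*(-177))*284) = 397232*(-119038 + (199 + 21594)*284) = 397232*(-119038 + 21793*284) = 397232*(-119038 + 6189212) = 397232*6070174 = 2411267358368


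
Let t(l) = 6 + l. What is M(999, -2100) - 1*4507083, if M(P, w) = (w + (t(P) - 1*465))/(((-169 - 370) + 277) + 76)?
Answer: -139719313/31 ≈ -4.5071e+6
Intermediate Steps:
M(P, w) = 153/62 - P/186 - w/186 (M(P, w) = (w + ((6 + P) - 1*465))/(((-169 - 370) + 277) + 76) = (w + ((6 + P) - 465))/((-539 + 277) + 76) = (w + (-459 + P))/(-262 + 76) = (-459 + P + w)/(-186) = (-459 + P + w)*(-1/186) = 153/62 - P/186 - w/186)
M(999, -2100) - 1*4507083 = (153/62 - 1/186*999 - 1/186*(-2100)) - 1*4507083 = (153/62 - 333/62 + 350/31) - 4507083 = 260/31 - 4507083 = -139719313/31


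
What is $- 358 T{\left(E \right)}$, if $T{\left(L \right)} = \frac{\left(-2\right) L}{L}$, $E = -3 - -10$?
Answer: $716$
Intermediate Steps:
$E = 7$ ($E = -3 + 10 = 7$)
$T{\left(L \right)} = -2$
$- 358 T{\left(E \right)} = \left(-358\right) \left(-2\right) = 716$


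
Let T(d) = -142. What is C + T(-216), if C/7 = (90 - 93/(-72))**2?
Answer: 33521575/576 ≈ 58197.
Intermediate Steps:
C = 33603367/576 (C = 7*(90 - 93/(-72))**2 = 7*(90 - 93*(-1/72))**2 = 7*(90 + 31/24)**2 = 7*(2191/24)**2 = 7*(4800481/576) = 33603367/576 ≈ 58339.)
C + T(-216) = 33603367/576 - 142 = 33521575/576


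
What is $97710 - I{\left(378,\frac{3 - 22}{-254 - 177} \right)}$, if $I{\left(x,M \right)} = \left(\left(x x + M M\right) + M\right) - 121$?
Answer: $- \frac{8369098883}{185761} \approx -45053.0$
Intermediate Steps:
$I{\left(x,M \right)} = -121 + M + M^{2} + x^{2}$ ($I{\left(x,M \right)} = \left(\left(x^{2} + M^{2}\right) + M\right) - 121 = \left(\left(M^{2} + x^{2}\right) + M\right) - 121 = \left(M + M^{2} + x^{2}\right) - 121 = -121 + M + M^{2} + x^{2}$)
$97710 - I{\left(378,\frac{3 - 22}{-254 - 177} \right)} = 97710 - \left(-121 + \frac{3 - 22}{-254 - 177} + \left(\frac{3 - 22}{-254 - 177}\right)^{2} + 378^{2}\right) = 97710 - \left(-121 - \frac{19}{-431} + \left(- \frac{19}{-431}\right)^{2} + 142884\right) = 97710 - \left(-121 - - \frac{19}{431} + \left(\left(-19\right) \left(- \frac{1}{431}\right)\right)^{2} + 142884\right) = 97710 - \left(-121 + \frac{19}{431} + \left(\frac{19}{431}\right)^{2} + 142884\right) = 97710 - \left(-121 + \frac{19}{431} + \frac{361}{185761} + 142884\right) = 97710 - \frac{26519806193}{185761} = - \frac{8369098883}{185761}$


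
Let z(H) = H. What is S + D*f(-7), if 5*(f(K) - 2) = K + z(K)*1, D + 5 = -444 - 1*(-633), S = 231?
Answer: 419/5 ≈ 83.800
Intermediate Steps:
D = 184 (D = -5 + (-444 - 1*(-633)) = -5 + (-444 + 633) = -5 + 189 = 184)
f(K) = 2 + 2*K/5 (f(K) = 2 + (K + K*1)/5 = 2 + (K + K)/5 = 2 + (2*K)/5 = 2 + 2*K/5)
S + D*f(-7) = 231 + 184*(2 + (2/5)*(-7)) = 231 + 184*(2 - 14/5) = 231 + 184*(-4/5) = 231 - 736/5 = 419/5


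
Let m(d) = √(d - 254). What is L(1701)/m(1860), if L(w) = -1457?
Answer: -1457*√1606/1606 ≈ -36.357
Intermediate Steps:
m(d) = √(-254 + d)
L(1701)/m(1860) = -1457/√(-254 + 1860) = -1457*√1606/1606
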